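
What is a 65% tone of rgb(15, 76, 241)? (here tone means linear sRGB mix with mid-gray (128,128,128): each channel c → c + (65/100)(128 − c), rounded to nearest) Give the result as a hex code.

Per channel, c → c + 0.65(128 − c):
  R: 15 + 0.65×(128−15) = 15 + 73.45 = 88.45 → 88
  G: 76 + 0.65×(128−76) = 76 + 33.8 = 109.8 → 110
  B: 241 − 73.45 = 167.55 → 168
rgb(88, 110, 168) = #586ea8.

#586ea8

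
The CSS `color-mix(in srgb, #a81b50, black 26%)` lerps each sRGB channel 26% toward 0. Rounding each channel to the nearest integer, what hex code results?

#7c143b

#a81b50 is rgb(168, 27, 80).
A 26% shade moves each channel 26% toward 0:
  R: 168 + 0.26×(0−168) = 168 − 43.68 = 124.32 → 124
  G: 27 + 0.26×(0−27) = 27 − 7.02 = 19.98 → 20
  B: 80 + 0.26×(0−80) = 80 − 20.8 = 59.2 → 59
rgb(124, 20, 59) = #7c143b.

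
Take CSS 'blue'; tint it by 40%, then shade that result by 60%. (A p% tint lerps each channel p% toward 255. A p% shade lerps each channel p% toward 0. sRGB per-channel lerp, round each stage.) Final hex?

CSS blue is rgb(0, 0, 255).
A 40% tint moves each channel 40% toward 255:
  R: 0 + 0.4×(255−0) = 0 + 102 = 102 → 102
  G: 0 + 0.4×(255−0) = 0 + 102 = 102 → 102
  B: 255 + 0 = 255 → 255
After the tint: rgb(102, 102, 255) = #6666FF.
A 60% shade moves each channel 60% toward 0:
  R: 102 + 0.6×(0−102) = 102 − 61.2 = 40.8 → 41
  G: 102 − 61.2 = 40.8 → 41
  B: 255 + 0.6×(0−255) = 255 − 153 = 102 → 102
rgb(41, 41, 102) = #292966.

#292966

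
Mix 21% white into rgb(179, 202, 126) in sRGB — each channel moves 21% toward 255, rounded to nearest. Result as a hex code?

A 21% tint moves each channel 21% toward 255:
  R: 179 + 15.96 = 194.96 → 195
  G: 202 + 11.13 = 213.13 → 213
  B: 126 + 0.21×(255−126) = 126 + 27.09 = 153.09 → 153
rgb(195, 213, 153) = #C3D599.

#C3D599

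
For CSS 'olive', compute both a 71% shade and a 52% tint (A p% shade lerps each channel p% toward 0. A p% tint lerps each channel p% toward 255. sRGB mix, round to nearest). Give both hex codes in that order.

CSS olive is rgb(128, 128, 0).
71% shade:
  R: 128 + 0.71×(0−128) = 128 − 90.88 = 37.12 → 37
  G: 128 − 90.88 = 37.12 → 37
  B: 0 + 0 = 0 → 0
  → #252500
52% tint:
  R: 128 + 0.52×(255−128) = 128 + 66.04 = 194.04 → 194
  G: 128 + 66.04 = 194.04 → 194
  B: 0 + 132.6 = 132.6 → 133
  → #c2c285

#252500, #c2c285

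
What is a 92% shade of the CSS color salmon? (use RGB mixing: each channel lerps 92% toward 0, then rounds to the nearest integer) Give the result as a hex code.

#140a09

CSS salmon is rgb(250, 128, 114).
A 92% shade moves each channel 92% toward 0:
  R: 250 + 0.92×(0−250) = 250 − 230 = 20 → 20
  G: 128 + 0.92×(0−128) = 128 − 117.76 = 10.24 → 10
  B: 114 − 104.88 = 9.12 → 9
rgb(20, 10, 9) = #140a09.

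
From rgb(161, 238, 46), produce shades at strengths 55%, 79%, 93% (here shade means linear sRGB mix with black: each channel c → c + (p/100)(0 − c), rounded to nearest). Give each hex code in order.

55%: (161 − 88.55 = 72.45→72, 238 − 130.9 = 107.1→107, 46 − 25.3 = 20.7→21) → #486B15
79%: (161 − 127.19 = 33.81→34, 238 − 188.02 = 49.98→50, 46 − 36.34 = 9.66→10) → #22320A
93%: (161 − 149.73 = 11.27→11, 238 − 221.34 = 16.66→17, 46 − 42.78 = 3.22→3) → #0B1103

#486B15, #22320A, #0B1103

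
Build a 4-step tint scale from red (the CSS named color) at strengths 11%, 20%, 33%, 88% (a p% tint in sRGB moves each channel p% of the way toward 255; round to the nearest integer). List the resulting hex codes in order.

#FF1C1C, #FF3333, #FF5454, #FFE0E0

CSS red is rgb(255, 0, 0).
11%: (255→255, 0 + 28.05 = 28.05→28, 0 + 28.05 = 28.05→28) → #FF1C1C
20%: (255→255, 0 + 51 = 51→51, 0 + 51 = 51→51) → #FF3333
33%: (255→255, 0 + 84.15 = 84.15→84, 0 + 84.15 = 84.15→84) → #FF5454
88%: (255→255, 0 + 224.4 = 224.4→224, 0 + 224.4 = 224.4→224) → #FFE0E0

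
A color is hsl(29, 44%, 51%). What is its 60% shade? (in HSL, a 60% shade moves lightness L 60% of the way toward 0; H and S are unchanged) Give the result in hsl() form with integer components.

L moves 60% from 51 toward 0: 51 − 30.6 = 20.4 → 20.
H and S are unchanged.

hsl(29, 44%, 20%)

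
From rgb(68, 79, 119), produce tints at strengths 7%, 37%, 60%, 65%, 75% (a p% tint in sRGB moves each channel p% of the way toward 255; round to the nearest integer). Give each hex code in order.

#515B81, #8990A9, #B4B9C9, #BEC1CF, #D0D3DD

7%: (68 + 13.09 = 81.09→81, 79 + 12.32 = 91.32→91, 119 + 9.52 = 128.52→129) → #515B81
37%: (68 + 69.19 = 137.19→137, 79 + 65.12 = 144.12→144, 119 + 50.32 = 169.32→169) → #8990A9
60%: (68 + 112.2 = 180.2→180, 79 + 105.6 = 184.6→185, 119 + 81.6 = 200.6→201) → #B4B9C9
65%: (68 + 121.55 = 189.55→190, 79 + 114.4 = 193.4→193, 119 + 88.4 = 207.4→207) → #BEC1CF
75%: (68 + 140.25 = 208.25→208, 79 + 132 = 211→211, 119 + 102 = 221→221) → #D0D3DD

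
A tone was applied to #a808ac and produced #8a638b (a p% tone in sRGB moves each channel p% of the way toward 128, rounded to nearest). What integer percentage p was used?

#a808ac is rgb(168, 8, 172); #8a638b is rgb(138, 99, 139).
On the G channel (widest range): 99 ≈ 8 + (p/100)(128 − 8), so p ≈ 100×(99 − 8)/(128 − 8) = 9100/120 = 75.83.
p = 76 reproduces all three channels after rounding.

76%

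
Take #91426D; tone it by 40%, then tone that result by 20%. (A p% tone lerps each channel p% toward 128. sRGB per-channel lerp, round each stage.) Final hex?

#91426D is rgb(145, 66, 109).
Lerp each channel 40% toward 128:
  R: 145 + 0.4×(128−145) = 145 − 6.8 = 138.2 → 138
  G: 66 + 0.4×(128−66) = 66 + 24.8 = 90.8 → 91
  B: 109 + 7.6 = 116.6 → 117
After the tone: rgb(138, 91, 117) = #8A5B75.
Lerp each channel 20% toward 128:
  R: 138 + 0.2×(128−138) = 138 − 2 = 136 → 136
  G: 91 + 0.2×(128−91) = 91 + 7.4 = 98.4 → 98
  B: 117 + 0.2×(128−117) = 117 + 2.2 = 119.2 → 119
rgb(136, 98, 119) = #886277.

#886277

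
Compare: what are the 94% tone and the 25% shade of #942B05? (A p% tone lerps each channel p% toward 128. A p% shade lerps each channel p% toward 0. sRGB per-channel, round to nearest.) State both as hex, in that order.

#817B79, #6F2004

#942B05 is rgb(148, 43, 5).
94% tone:
  R: 148 + 0.94×(128−148) = 148 − 18.8 = 129.2 → 129
  G: 43 + 79.9 = 122.9 → 123
  B: 5 + 0.94×(128−5) = 5 + 115.62 = 120.62 → 121
  → #817B79
25% shade:
  R: 148 − 37 = 111 → 111
  G: 43 + 0.25×(0−43) = 43 − 10.75 = 32.25 → 32
  B: 5 + 0.25×(0−5) = 5 − 1.25 = 3.75 → 4
  → #6F2004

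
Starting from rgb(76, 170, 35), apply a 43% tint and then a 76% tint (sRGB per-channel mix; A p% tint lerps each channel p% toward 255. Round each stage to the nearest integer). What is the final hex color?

Lerp each channel 43% toward 255:
  R: 76 + 76.97 = 152.97 → 153
  G: 170 + 36.55 = 206.55 → 207
  B: 35 + 0.43×(255−35) = 35 + 94.6 = 129.6 → 130
After the tint: rgb(153, 207, 130) = #99CF82.
Per channel, c → c + 0.76(255 − c):
  R: 153 + 77.52 = 230.52 → 231
  G: 207 + 36.48 = 243.48 → 243
  B: 130 + 0.76×(255−130) = 130 + 95 = 225 → 225
rgb(231, 243, 225) = #E7F3E1.

#E7F3E1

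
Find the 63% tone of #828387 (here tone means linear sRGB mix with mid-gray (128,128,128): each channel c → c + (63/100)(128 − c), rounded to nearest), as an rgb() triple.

rgb(129, 129, 131)

#828387 is rgb(130, 131, 135).
A 63% tone moves each channel 63% toward 128:
  R: 130 + 0.63×(128−130) = 130 − 1.26 = 128.74 → 129
  G: 131 + 0.63×(128−131) = 131 − 1.89 = 129.11 → 129
  B: 135 + 0.63×(128−135) = 135 − 4.41 = 130.59 → 131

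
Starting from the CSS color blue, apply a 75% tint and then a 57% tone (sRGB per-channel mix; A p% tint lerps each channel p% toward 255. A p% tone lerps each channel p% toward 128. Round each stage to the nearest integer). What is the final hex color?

CSS blue is rgb(0, 0, 255).
Per channel, c → c + 0.75(255 − c):
  R: 0 + 0.75×(255−0) = 0 + 191.25 = 191.25 → 191
  G: 0 + 0.75×(255−0) = 0 + 191.25 = 191.25 → 191
  B: 255 + 0 = 255 → 255
After the tint: rgb(191, 191, 255) = #BFBFFF.
Lerp each channel 57% toward 128:
  R: 191 − 35.91 = 155.09 → 155
  G: 191 + 0.57×(128−191) = 191 − 35.91 = 155.09 → 155
  B: 255 − 72.39 = 182.61 → 183
rgb(155, 155, 183) = #9B9BB7.

#9B9BB7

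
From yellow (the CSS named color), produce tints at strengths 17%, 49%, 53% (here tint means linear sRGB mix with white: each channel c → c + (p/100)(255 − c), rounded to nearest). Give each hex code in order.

#ffff2b, #ffff7d, #ffff87

CSS yellow is rgb(255, 255, 0).
17%: (255→255, 255→255, 0 + 43.35 = 43.35→43) → #ffff2b
49%: (255→255, 255→255, 0 + 124.95 = 124.95→125) → #ffff7d
53%: (255→255, 255→255, 0 + 135.15 = 135.15→135) → #ffff87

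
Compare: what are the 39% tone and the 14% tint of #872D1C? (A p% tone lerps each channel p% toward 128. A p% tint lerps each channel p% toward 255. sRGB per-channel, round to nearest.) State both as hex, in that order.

#844D43, #984A3C

#872D1C is rgb(135, 45, 28).
39% tone:
  R: 135 + 0.39×(128−135) = 135 − 2.73 = 132.27 → 132
  G: 45 + 0.39×(128−45) = 45 + 32.37 = 77.37 → 77
  B: 28 + 0.39×(128−28) = 28 + 39 = 67 → 67
  → #844D43
14% tint:
  R: 135 + 0.14×(255−135) = 135 + 16.8 = 151.8 → 152
  G: 45 + 29.4 = 74.4 → 74
  B: 28 + 0.14×(255−28) = 28 + 31.78 = 59.78 → 60
  → #984A3C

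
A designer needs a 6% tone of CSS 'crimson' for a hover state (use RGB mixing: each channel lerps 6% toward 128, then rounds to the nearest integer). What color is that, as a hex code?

CSS crimson is rgb(220, 20, 60).
Per channel, c → c + 0.06(128 − c):
  R: 220 + 0.06×(128−220) = 220 − 5.52 = 214.48 → 214
  G: 20 + 0.06×(128−20) = 20 + 6.48 = 26.48 → 26
  B: 60 + 4.08 = 64.08 → 64
rgb(214, 26, 64) = #D61A40.

#D61A40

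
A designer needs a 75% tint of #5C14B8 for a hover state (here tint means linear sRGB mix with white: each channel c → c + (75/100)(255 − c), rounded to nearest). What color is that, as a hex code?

#D6C4ED

#5C14B8 is rgb(92, 20, 184).
Per channel, c → c + 0.75(255 − c):
  R: 92 + 0.75×(255−92) = 92 + 122.25 = 214.25 → 214
  G: 20 + 0.75×(255−20) = 20 + 176.25 = 196.25 → 196
  B: 184 + 0.75×(255−184) = 184 + 53.25 = 237.25 → 237
rgb(214, 196, 237) = #D6C4ED.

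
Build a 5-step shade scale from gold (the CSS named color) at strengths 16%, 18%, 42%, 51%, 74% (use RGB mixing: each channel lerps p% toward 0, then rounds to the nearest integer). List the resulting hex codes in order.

CSS gold is rgb(255, 215, 0).
16%: (255 − 40.8 = 214.2→214, 215 − 34.4 = 180.6→181, 0→0) → #D6B500
18%: (255 − 45.9 = 209.1→209, 215 − 38.7 = 176.3→176, 0→0) → #D1B000
42%: (255 − 107.1 = 147.9→148, 215 − 90.3 = 124.7→125, 0→0) → #947D00
51%: (255 − 130.05 = 124.95→125, 215 − 109.65 = 105.35→105, 0→0) → #7D6900
74%: (255 − 188.7 = 66.3→66, 215 − 159.1 = 55.9→56, 0→0) → #423800

#D6B500, #D1B000, #947D00, #7D6900, #423800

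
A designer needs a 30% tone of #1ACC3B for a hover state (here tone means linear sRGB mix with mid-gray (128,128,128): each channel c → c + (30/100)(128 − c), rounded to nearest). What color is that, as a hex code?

#1ACC3B is rgb(26, 204, 59).
A 30% tone moves each channel 30% toward 128:
  R: 26 + 0.3×(128−26) = 26 + 30.6 = 56.6 → 57
  G: 204 + 0.3×(128−204) = 204 − 22.8 = 181.2 → 181
  B: 59 + 0.3×(128−59) = 59 + 20.7 = 79.7 → 80
rgb(57, 181, 80) = #39B550.

#39B550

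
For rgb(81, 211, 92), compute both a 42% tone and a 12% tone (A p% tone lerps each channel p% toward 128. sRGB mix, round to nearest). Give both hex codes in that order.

#65B06B, #57C960

42% tone:
  R: 81 + 0.42×(128−81) = 81 + 19.74 = 100.74 → 101
  G: 211 − 34.86 = 176.14 → 176
  B: 92 + 15.12 = 107.12 → 107
  → #65B06B
12% tone:
  R: 81 + 0.12×(128−81) = 81 + 5.64 = 86.64 → 87
  G: 211 − 9.96 = 201.04 → 201
  B: 92 + 4.32 = 96.32 → 96
  → #57C960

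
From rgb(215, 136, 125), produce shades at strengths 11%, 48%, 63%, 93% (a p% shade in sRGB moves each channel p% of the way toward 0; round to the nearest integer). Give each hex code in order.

11%: (215 − 23.65 = 191.35→191, 136 − 14.96 = 121.04→121, 125 − 13.75 = 111.25→111) → #BF796F
48%: (215 − 103.2 = 111.8→112, 136 − 65.28 = 70.72→71, 125 − 60 = 65→65) → #704741
63%: (215 − 135.45 = 79.55→80, 136 − 85.68 = 50.32→50, 125 − 78.75 = 46.25→46) → #50322E
93%: (215 − 199.95 = 15.05→15, 136 − 126.48 = 9.52→10, 125 − 116.25 = 8.75→9) → #0F0A09

#BF796F, #704741, #50322E, #0F0A09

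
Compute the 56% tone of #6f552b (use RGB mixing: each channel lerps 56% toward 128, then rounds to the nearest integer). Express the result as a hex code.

#796d5b

#6f552b is rgb(111, 85, 43).
A 56% tone moves each channel 56% toward 128:
  R: 111 + 9.52 = 120.52 → 121
  G: 85 + 0.56×(128−85) = 85 + 24.08 = 109.08 → 109
  B: 43 + 0.56×(128−43) = 43 + 47.6 = 90.6 → 91
rgb(121, 109, 91) = #796d5b.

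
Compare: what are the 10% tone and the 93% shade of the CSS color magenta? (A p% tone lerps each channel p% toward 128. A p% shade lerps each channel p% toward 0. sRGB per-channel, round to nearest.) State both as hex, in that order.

#f20df2, #120012

CSS magenta is rgb(255, 0, 255).
10% tone:
  R: 255 + 0.1×(128−255) = 255 − 12.7 = 242.3 → 242
  G: 0 + 12.8 = 12.8 → 13
  B: 255 − 12.7 = 242.3 → 242
  → #f20df2
93% shade:
  R: 255 + 0.93×(0−255) = 255 − 237.15 = 17.85 → 18
  G: 0 + 0.93×(0−0) = 0 + 0 = 0 → 0
  B: 255 − 237.15 = 17.85 → 18
  → #120012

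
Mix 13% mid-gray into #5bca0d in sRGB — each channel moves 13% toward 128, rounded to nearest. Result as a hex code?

#60c01c

#5bca0d is rgb(91, 202, 13).
Lerp each channel 13% toward 128:
  R: 91 + 4.81 = 95.81 → 96
  G: 202 − 9.62 = 192.38 → 192
  B: 13 + 14.95 = 27.95 → 28
rgb(96, 192, 28) = #60c01c.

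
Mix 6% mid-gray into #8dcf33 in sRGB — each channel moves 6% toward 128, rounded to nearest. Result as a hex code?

#8dcf33 is rgb(141, 207, 51).
A 6% tone moves each channel 6% toward 128:
  R: 141 + 0.06×(128−141) = 141 − 0.78 = 140.22 → 140
  G: 207 − 4.74 = 202.26 → 202
  B: 51 + 4.62 = 55.62 → 56
rgb(140, 202, 56) = #8cca38.

#8cca38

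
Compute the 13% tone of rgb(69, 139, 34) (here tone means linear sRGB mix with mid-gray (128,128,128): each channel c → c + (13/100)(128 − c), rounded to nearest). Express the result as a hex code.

Per channel, c → c + 0.13(128 − c):
  R: 69 + 7.67 = 76.67 → 77
  G: 139 + 0.13×(128−139) = 139 − 1.43 = 137.57 → 138
  B: 34 + 12.22 = 46.22 → 46
rgb(77, 138, 46) = #4D8A2E.

#4D8A2E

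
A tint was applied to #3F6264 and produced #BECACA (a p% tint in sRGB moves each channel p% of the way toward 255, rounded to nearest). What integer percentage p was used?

66%

#3F6264 is rgb(63, 98, 100); #BECACA is rgb(190, 202, 202).
On the R channel (widest range): 190 ≈ 63 + (p/100)(255 − 63), so p ≈ 100×(190 − 63)/(255 − 63) = 12700/192 = 66.15.
p = 66 reproduces all three channels after rounding.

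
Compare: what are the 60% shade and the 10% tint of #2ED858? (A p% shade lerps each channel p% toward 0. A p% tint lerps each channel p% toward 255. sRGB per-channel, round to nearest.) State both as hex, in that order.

#125623, #43DC69

#2ED858 is rgb(46, 216, 88).
60% shade:
  R: 46 + 0.6×(0−46) = 46 − 27.6 = 18.4 → 18
  G: 216 − 129.6 = 86.4 → 86
  B: 88 + 0.6×(0−88) = 88 − 52.8 = 35.2 → 35
  → #125623
10% tint:
  R: 46 + 20.9 = 66.9 → 67
  G: 216 + 0.1×(255−216) = 216 + 3.9 = 219.9 → 220
  B: 88 + 16.7 = 104.7 → 105
  → #43DC69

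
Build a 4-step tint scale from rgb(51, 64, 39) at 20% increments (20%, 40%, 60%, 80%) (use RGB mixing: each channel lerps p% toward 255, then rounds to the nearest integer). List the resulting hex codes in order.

#5C6652, #858C7D, #ADB3A9, #D6D9D4

20%: (51 + 40.8 = 91.8→92, 64 + 38.2 = 102.2→102, 39 + 43.2 = 82.2→82) → #5C6652
40%: (51 + 81.6 = 132.6→133, 64 + 76.4 = 140.4→140, 39 + 86.4 = 125.4→125) → #858C7D
60%: (51 + 122.4 = 173.4→173, 64 + 114.6 = 178.6→179, 39 + 129.6 = 168.6→169) → #ADB3A9
80%: (51 + 163.2 = 214.2→214, 64 + 152.8 = 216.8→217, 39 + 172.8 = 211.8→212) → #D6D9D4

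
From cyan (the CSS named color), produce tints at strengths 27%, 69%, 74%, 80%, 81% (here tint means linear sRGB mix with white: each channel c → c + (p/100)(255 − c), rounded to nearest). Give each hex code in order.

#45ffff, #b0ffff, #bdffff, #ccffff, #cfffff

CSS cyan is rgb(0, 255, 255).
27%: (0 + 68.85 = 68.85→69, 255→255, 255→255) → #45ffff
69%: (0 + 175.95 = 175.95→176, 255→255, 255→255) → #b0ffff
74%: (0 + 188.7 = 188.7→189, 255→255, 255→255) → #bdffff
80%: (0 + 204 = 204→204, 255→255, 255→255) → #ccffff
81%: (0 + 206.55 = 206.55→207, 255→255, 255→255) → #cfffff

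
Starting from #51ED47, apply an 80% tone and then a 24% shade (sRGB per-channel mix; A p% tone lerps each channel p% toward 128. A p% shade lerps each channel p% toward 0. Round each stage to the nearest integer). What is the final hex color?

#5A7259

#51ED47 is rgb(81, 237, 71).
An 80% tone moves each channel 80% toward 128:
  R: 81 + 0.8×(128−81) = 81 + 37.6 = 118.6 → 119
  G: 237 − 87.2 = 149.8 → 150
  B: 71 + 45.6 = 116.6 → 117
After the tone: rgb(119, 150, 117) = #779675.
Lerp each channel 24% toward 0:
  R: 119 + 0.24×(0−119) = 119 − 28.56 = 90.44 → 90
  G: 150 + 0.24×(0−150) = 150 − 36 = 114 → 114
  B: 117 + 0.24×(0−117) = 117 − 28.08 = 88.92 → 89
rgb(90, 114, 89) = #5A7259.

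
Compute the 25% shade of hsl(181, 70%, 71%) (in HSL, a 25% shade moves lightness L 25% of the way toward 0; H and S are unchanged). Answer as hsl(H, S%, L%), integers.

hsl(181, 70%, 53%)

L moves 25% from 71 toward 0: 71 − 17.75 = 53.25 → 53.
H and S are unchanged.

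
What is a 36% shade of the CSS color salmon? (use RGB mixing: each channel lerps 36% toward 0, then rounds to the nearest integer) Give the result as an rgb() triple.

rgb(160, 82, 73)

CSS salmon is rgb(250, 128, 114).
A 36% shade moves each channel 36% toward 0:
  R: 250 + 0.36×(0−250) = 250 − 90 = 160 → 160
  G: 128 + 0.36×(0−128) = 128 − 46.08 = 81.92 → 82
  B: 114 + 0.36×(0−114) = 114 − 41.04 = 72.96 → 73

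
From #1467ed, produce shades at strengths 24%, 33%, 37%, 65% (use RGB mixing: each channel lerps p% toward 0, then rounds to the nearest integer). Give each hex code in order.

#0f4eb4, #0d459f, #0d4195, #072453

#1467ed is rgb(20, 103, 237).
24%: (20 − 4.8 = 15.2→15, 103 − 24.72 = 78.28→78, 237 − 56.88 = 180.12→180) → #0f4eb4
33%: (20 − 6.6 = 13.4→13, 103 − 33.99 = 69.01→69, 237 − 78.21 = 158.79→159) → #0d459f
37%: (20 − 7.4 = 12.6→13, 103 − 38.11 = 64.89→65, 237 − 87.69 = 149.31→149) → #0d4195
65%: (20 − 13 = 7→7, 103 − 66.95 = 36.05→36, 237 − 154.05 = 82.95→83) → #072453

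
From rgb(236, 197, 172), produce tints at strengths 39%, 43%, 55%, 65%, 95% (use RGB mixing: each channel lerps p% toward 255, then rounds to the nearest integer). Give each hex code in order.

39%: (236 + 7.41 = 243.41→243, 197 + 22.62 = 219.62→220, 172 + 32.37 = 204.37→204) → #f3dccc
43%: (236 + 8.17 = 244.17→244, 197 + 24.94 = 221.94→222, 172 + 35.69 = 207.69→208) → #f4ded0
55%: (236 + 10.45 = 246.45→246, 197 + 31.9 = 228.9→229, 172 + 45.65 = 217.65→218) → #f6e5da
65%: (236 + 12.35 = 248.35→248, 197 + 37.7 = 234.7→235, 172 + 53.95 = 225.95→226) → #f8ebe2
95%: (236 + 18.05 = 254.05→254, 197 + 55.1 = 252.1→252, 172 + 78.85 = 250.85→251) → #fefcfb

#f3dccc, #f4ded0, #f6e5da, #f8ebe2, #fefcfb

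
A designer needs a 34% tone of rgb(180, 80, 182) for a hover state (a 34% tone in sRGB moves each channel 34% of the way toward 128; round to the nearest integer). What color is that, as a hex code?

#A260A4

Lerp each channel 34% toward 128:
  R: 180 + 0.34×(128−180) = 180 − 17.68 = 162.32 → 162
  G: 80 + 0.34×(128−80) = 80 + 16.32 = 96.32 → 96
  B: 182 − 18.36 = 163.64 → 164
rgb(162, 96, 164) = #A260A4.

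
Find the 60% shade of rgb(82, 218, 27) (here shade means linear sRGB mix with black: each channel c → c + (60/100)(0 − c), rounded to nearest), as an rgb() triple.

A 60% shade moves each channel 60% toward 0:
  R: 82 + 0.6×(0−82) = 82 − 49.2 = 32.8 → 33
  G: 218 + 0.6×(0−218) = 218 − 130.8 = 87.2 → 87
  B: 27 − 16.2 = 10.8 → 11

rgb(33, 87, 11)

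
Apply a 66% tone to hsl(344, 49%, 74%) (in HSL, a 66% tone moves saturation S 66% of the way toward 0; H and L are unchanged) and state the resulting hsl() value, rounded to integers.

hsl(344, 17%, 74%)

S moves 66% from 49 toward 0: 49 − 32.34 = 16.66 → 17.
H and L are unchanged.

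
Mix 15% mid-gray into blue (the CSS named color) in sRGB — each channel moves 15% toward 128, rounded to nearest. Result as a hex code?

CSS blue is rgb(0, 0, 255).
Lerp each channel 15% toward 128:
  R: 0 + 0.15×(128−0) = 0 + 19.2 = 19.2 → 19
  G: 0 + 0.15×(128−0) = 0 + 19.2 = 19.2 → 19
  B: 255 + 0.15×(128−255) = 255 − 19.05 = 235.95 → 236
rgb(19, 19, 236) = #1313ec.

#1313ec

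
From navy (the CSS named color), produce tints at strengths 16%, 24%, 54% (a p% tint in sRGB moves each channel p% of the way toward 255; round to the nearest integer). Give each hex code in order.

CSS navy is rgb(0, 0, 128).
16%: (0 + 40.8 = 40.8→41, 0 + 40.8 = 40.8→41, 128 + 20.32 = 148.32→148) → #292994
24%: (0 + 61.2 = 61.2→61, 0 + 61.2 = 61.2→61, 128 + 30.48 = 158.48→158) → #3d3d9e
54%: (0 + 137.7 = 137.7→138, 0 + 137.7 = 137.7→138, 128 + 68.58 = 196.58→197) → #8a8ac5

#292994, #3d3d9e, #8a8ac5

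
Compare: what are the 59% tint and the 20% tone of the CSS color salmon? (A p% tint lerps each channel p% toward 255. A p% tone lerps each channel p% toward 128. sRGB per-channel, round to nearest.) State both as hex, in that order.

CSS salmon is rgb(250, 128, 114).
59% tint:
  R: 250 + 0.59×(255−250) = 250 + 2.95 = 252.95 → 253
  G: 128 + 0.59×(255−128) = 128 + 74.93 = 202.93 → 203
  B: 114 + 83.19 = 197.19 → 197
  → #FDCBC5
20% tone:
  R: 250 + 0.2×(128−250) = 250 − 24.4 = 225.6 → 226
  G: 128 + 0 = 128 → 128
  B: 114 + 0.2×(128−114) = 114 + 2.8 = 116.8 → 117
  → #E28075

#FDCBC5, #E28075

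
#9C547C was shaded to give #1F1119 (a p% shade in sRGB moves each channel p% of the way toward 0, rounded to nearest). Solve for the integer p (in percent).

80%

#9C547C is rgb(156, 84, 124); #1F1119 is rgb(31, 17, 25).
On the R channel (widest range): 31 ≈ 156 + (p/100)(0 − 156), so p ≈ 100×(31 − 156)/(0 − 156) = -12500/-156 = 80.13.
p = 80 reproduces all three channels after rounding.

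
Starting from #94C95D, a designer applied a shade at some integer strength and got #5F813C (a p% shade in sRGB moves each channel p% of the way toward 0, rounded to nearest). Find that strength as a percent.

36%

#94C95D is rgb(148, 201, 93); #5F813C is rgb(95, 129, 60).
On the G channel (widest range): 129 ≈ 201 + (p/100)(0 − 201), so p ≈ 100×(129 − 201)/(0 − 201) = -7200/-201 = 35.82.
p = 36 reproduces all three channels after rounding.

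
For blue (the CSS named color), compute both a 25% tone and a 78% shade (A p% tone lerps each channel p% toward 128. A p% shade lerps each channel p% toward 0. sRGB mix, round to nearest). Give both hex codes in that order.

#2020df, #000038

CSS blue is rgb(0, 0, 255).
25% tone:
  R: 0 + 0.25×(128−0) = 0 + 32 = 32 → 32
  G: 0 + 0.25×(128−0) = 0 + 32 = 32 → 32
  B: 255 + 0.25×(128−255) = 255 − 31.75 = 223.25 → 223
  → #2020df
78% shade:
  R: 0 + 0.78×(0−0) = 0 + 0 = 0 → 0
  G: 0 + 0.78×(0−0) = 0 + 0 = 0 → 0
  B: 255 + 0.78×(0−255) = 255 − 198.9 = 56.1 → 56
  → #000038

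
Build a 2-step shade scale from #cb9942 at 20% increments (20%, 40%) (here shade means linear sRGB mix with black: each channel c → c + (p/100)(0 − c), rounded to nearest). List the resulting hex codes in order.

#a27a35, #7a5c28

#cb9942 is rgb(203, 153, 66).
20%: (203 − 40.6 = 162.4→162, 153 − 30.6 = 122.4→122, 66 − 13.2 = 52.8→53) → #a27a35
40%: (203 − 81.2 = 121.8→122, 153 − 61.2 = 91.8→92, 66 − 26.4 = 39.6→40) → #7a5c28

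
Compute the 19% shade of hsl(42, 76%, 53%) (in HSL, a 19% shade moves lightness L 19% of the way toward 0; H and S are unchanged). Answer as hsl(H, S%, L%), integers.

L moves 19% from 53 toward 0: 53 − 10.07 = 42.93 → 43.
H and S are unchanged.

hsl(42, 76%, 43%)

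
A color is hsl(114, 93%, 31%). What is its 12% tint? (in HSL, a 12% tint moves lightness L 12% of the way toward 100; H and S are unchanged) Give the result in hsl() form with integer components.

L moves 12% from 31 toward 100: 31 + 8.28 = 39.28 → 39.
H and S are unchanged.

hsl(114, 93%, 39%)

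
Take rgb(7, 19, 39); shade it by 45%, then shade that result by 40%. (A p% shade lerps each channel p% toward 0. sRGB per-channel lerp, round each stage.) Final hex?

#02060D

Per channel, c → c + 0.45(0 − c):
  R: 7 − 3.15 = 3.85 → 4
  G: 19 + 0.45×(0−19) = 19 − 8.55 = 10.45 → 10
  B: 39 − 17.55 = 21.45 → 21
After the shade: rgb(4, 10, 21) = #040A15.
A 40% shade moves each channel 40% toward 0:
  R: 4 − 1.6 = 2.4 → 2
  G: 10 + 0.4×(0−10) = 10 − 4 = 6 → 6
  B: 21 − 8.4 = 12.6 → 13
rgb(2, 6, 13) = #02060D.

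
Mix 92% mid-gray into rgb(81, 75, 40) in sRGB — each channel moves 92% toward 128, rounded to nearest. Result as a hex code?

A 92% tone moves each channel 92% toward 128:
  R: 81 + 43.24 = 124.24 → 124
  G: 75 + 48.76 = 123.76 → 124
  B: 40 + 80.96 = 120.96 → 121
rgb(124, 124, 121) = #7c7c79.

#7c7c79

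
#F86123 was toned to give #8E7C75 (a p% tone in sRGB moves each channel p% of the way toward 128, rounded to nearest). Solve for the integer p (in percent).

88%

#F86123 is rgb(248, 97, 35); #8E7C75 is rgb(142, 124, 117).
On the R channel (widest range): 142 ≈ 248 + (p/100)(128 − 248), so p ≈ 100×(142 − 248)/(128 − 248) = -10600/-120 = 88.33.
p = 88 reproduces all three channels after rounding.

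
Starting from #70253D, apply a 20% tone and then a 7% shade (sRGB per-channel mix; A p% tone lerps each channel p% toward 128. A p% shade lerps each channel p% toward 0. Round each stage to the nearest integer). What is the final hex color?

#6B3345

#70253D is rgb(112, 37, 61).
Per channel, c → c + 0.2(128 − c):
  R: 112 + 0.2×(128−112) = 112 + 3.2 = 115.2 → 115
  G: 37 + 18.2 = 55.2 → 55
  B: 61 + 0.2×(128−61) = 61 + 13.4 = 74.4 → 74
After the tone: rgb(115, 55, 74) = #73374A.
A 7% shade moves each channel 7% toward 0:
  R: 115 + 0.07×(0−115) = 115 − 8.05 = 106.95 → 107
  G: 55 + 0.07×(0−55) = 55 − 3.85 = 51.15 → 51
  B: 74 + 0.07×(0−74) = 74 − 5.18 = 68.82 → 69
rgb(107, 51, 69) = #6B3345.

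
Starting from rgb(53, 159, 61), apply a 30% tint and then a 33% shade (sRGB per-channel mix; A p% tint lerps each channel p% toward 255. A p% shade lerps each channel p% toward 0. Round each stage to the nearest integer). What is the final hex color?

Lerp each channel 30% toward 255:
  R: 53 + 60.6 = 113.6 → 114
  G: 159 + 0.3×(255−159) = 159 + 28.8 = 187.8 → 188
  B: 61 + 0.3×(255−61) = 61 + 58.2 = 119.2 → 119
After the tint: rgb(114, 188, 119) = #72bc77.
Lerp each channel 33% toward 0:
  R: 114 + 0.33×(0−114) = 114 − 37.62 = 76.38 → 76
  G: 188 − 62.04 = 125.96 → 126
  B: 119 + 0.33×(0−119) = 119 − 39.27 = 79.73 → 80
rgb(76, 126, 80) = #4c7e50.

#4c7e50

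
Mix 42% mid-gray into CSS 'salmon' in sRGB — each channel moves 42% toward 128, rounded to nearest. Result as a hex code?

#C78078

CSS salmon is rgb(250, 128, 114).
A 42% tone moves each channel 42% toward 128:
  R: 250 + 0.42×(128−250) = 250 − 51.24 = 198.76 → 199
  G: 128 + 0 = 128 → 128
  B: 114 + 5.88 = 119.88 → 120
rgb(199, 128, 120) = #C78078.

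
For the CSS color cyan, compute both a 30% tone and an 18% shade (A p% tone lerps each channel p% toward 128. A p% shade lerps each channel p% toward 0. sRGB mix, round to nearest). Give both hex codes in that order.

#26D9D9, #00D1D1

CSS cyan is rgb(0, 255, 255).
30% tone:
  R: 0 + 0.3×(128−0) = 0 + 38.4 = 38.4 → 38
  G: 255 − 38.1 = 216.9 → 217
  B: 255 − 38.1 = 216.9 → 217
  → #26D9D9
18% shade:
  R: 0 + 0 = 0 → 0
  G: 255 + 0.18×(0−255) = 255 − 45.9 = 209.1 → 209
  B: 255 + 0.18×(0−255) = 255 − 45.9 = 209.1 → 209
  → #00D1D1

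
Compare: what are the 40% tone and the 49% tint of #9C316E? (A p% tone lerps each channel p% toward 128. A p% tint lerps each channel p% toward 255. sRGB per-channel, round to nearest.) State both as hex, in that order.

#9C316E is rgb(156, 49, 110).
40% tone:
  R: 156 + 0.4×(128−156) = 156 − 11.2 = 144.8 → 145
  G: 49 + 0.4×(128−49) = 49 + 31.6 = 80.6 → 81
  B: 110 + 0.4×(128−110) = 110 + 7.2 = 117.2 → 117
  → #915175
49% tint:
  R: 156 + 48.51 = 204.51 → 205
  G: 49 + 100.94 = 149.94 → 150
  B: 110 + 71.05 = 181.05 → 181
  → #CD96B5

#915175, #CD96B5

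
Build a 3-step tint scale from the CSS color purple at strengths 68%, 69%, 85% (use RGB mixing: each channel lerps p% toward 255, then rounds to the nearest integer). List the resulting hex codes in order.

#D6ADD6, #D8B0D8, #ECD9EC

CSS purple is rgb(128, 0, 128).
68%: (128 + 86.36 = 214.36→214, 0 + 173.4 = 173.4→173, 128 + 86.36 = 214.36→214) → #D6ADD6
69%: (128 + 87.63 = 215.63→216, 0 + 175.95 = 175.95→176, 128 + 87.63 = 215.63→216) → #D8B0D8
85%: (128 + 107.95 = 235.95→236, 0 + 216.75 = 216.75→217, 128 + 107.95 = 235.95→236) → #ECD9EC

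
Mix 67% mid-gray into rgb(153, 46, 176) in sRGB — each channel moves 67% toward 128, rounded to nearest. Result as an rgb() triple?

A 67% tone moves each channel 67% toward 128:
  R: 153 + 0.67×(128−153) = 153 − 16.75 = 136.25 → 136
  G: 46 + 0.67×(128−46) = 46 + 54.94 = 100.94 → 101
  B: 176 − 32.16 = 143.84 → 144

rgb(136, 101, 144)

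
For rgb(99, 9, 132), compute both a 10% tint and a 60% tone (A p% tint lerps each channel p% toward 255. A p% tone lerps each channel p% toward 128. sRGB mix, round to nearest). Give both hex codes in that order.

10% tint:
  R: 99 + 0.1×(255−99) = 99 + 15.6 = 114.6 → 115
  G: 9 + 0.1×(255−9) = 9 + 24.6 = 33.6 → 34
  B: 132 + 12.3 = 144.3 → 144
  → #732290
60% tone:
  R: 99 + 0.6×(128−99) = 99 + 17.4 = 116.4 → 116
  G: 9 + 71.4 = 80.4 → 80
  B: 132 + 0.6×(128−132) = 132 − 2.4 = 129.6 → 130
  → #745082

#732290, #745082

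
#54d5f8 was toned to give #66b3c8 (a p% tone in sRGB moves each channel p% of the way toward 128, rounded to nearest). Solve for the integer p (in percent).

#54d5f8 is rgb(84, 213, 248); #66b3c8 is rgb(102, 179, 200).
On the B channel (widest range): 200 ≈ 248 + (p/100)(128 − 248), so p ≈ 100×(200 − 248)/(128 − 248) = -4800/-120 = 40.00.
p = 40 reproduces all three channels after rounding.

40%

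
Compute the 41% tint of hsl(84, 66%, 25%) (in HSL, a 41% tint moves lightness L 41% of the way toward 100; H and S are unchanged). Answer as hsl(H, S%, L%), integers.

hsl(84, 66%, 56%)

L moves 41% from 25 toward 100: 25 + 30.75 = 55.75 → 56.
H and S are unchanged.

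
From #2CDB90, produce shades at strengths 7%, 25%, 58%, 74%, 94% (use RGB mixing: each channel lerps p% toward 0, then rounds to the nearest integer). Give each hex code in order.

#2CDB90 is rgb(44, 219, 144).
7%: (44 − 3.08 = 40.92→41, 219 − 15.33 = 203.67→204, 144 − 10.08 = 133.92→134) → #29CC86
25%: (44 − 11 = 33→33, 219 − 54.75 = 164.25→164, 144 − 36 = 108→108) → #21A46C
58%: (44 − 25.52 = 18.48→18, 219 − 127.02 = 91.98→92, 144 − 83.52 = 60.48→60) → #125C3C
74%: (44 − 32.56 = 11.44→11, 219 − 162.06 = 56.94→57, 144 − 106.56 = 37.44→37) → #0B3925
94%: (44 − 41.36 = 2.64→3, 219 − 205.86 = 13.14→13, 144 − 135.36 = 8.64→9) → #030D09

#29CC86, #21A46C, #125C3C, #0B3925, #030D09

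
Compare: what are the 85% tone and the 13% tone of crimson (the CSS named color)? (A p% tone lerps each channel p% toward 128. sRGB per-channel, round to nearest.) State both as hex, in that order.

CSS crimson is rgb(220, 20, 60).
85% tone:
  R: 220 + 0.85×(128−220) = 220 − 78.2 = 141.8 → 142
  G: 20 + 0.85×(128−20) = 20 + 91.8 = 111.8 → 112
  B: 60 + 57.8 = 117.8 → 118
  → #8e7076
13% tone:
  R: 220 + 0.13×(128−220) = 220 − 11.96 = 208.04 → 208
  G: 20 + 0.13×(128−20) = 20 + 14.04 = 34.04 → 34
  B: 60 + 0.13×(128−60) = 60 + 8.84 = 68.84 → 69
  → #d02245

#8e7076, #d02245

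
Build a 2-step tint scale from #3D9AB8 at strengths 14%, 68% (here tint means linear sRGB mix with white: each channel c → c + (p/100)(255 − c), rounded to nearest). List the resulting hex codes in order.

#58A8C2, #C1DFE8

#3D9AB8 is rgb(61, 154, 184).
14%: (61 + 27.16 = 88.16→88, 154 + 14.14 = 168.14→168, 184 + 9.94 = 193.94→194) → #58A8C2
68%: (61 + 131.92 = 192.92→193, 154 + 68.68 = 222.68→223, 184 + 48.28 = 232.28→232) → #C1DFE8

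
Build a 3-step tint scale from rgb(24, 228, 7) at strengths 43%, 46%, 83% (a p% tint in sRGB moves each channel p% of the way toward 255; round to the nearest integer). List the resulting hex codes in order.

#7BF072, #82F079, #D8FAD5

43%: (24 + 99.33 = 123.33→123, 228 + 11.61 = 239.61→240, 7 + 106.64 = 113.64→114) → #7BF072
46%: (24 + 106.26 = 130.26→130, 228 + 12.42 = 240.42→240, 7 + 114.08 = 121.08→121) → #82F079
83%: (24 + 191.73 = 215.73→216, 228 + 22.41 = 250.41→250, 7 + 205.84 = 212.84→213) → #D8FAD5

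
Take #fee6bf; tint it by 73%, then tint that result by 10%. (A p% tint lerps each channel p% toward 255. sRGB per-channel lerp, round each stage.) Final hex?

#fee6bf is rgb(254, 230, 191).
A 73% tint moves each channel 73% toward 255:
  R: 254 + 0.73 = 254.73 → 255
  G: 230 + 18.25 = 248.25 → 248
  B: 191 + 0.73×(255−191) = 191 + 46.72 = 237.72 → 238
After the tint: rgb(255, 248, 238) = #fff8ee.
Per channel, c → c + 0.1(255 − c):
  R: 255 + 0 = 255 → 255
  G: 248 + 0.1×(255−248) = 248 + 0.7 = 248.7 → 249
  B: 238 + 1.7 = 239.7 → 240
rgb(255, 249, 240) = #fff9f0.

#fff9f0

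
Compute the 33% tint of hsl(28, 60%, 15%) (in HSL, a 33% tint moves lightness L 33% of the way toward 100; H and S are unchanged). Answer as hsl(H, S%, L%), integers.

hsl(28, 60%, 43%)

L moves 33% from 15 toward 100: 15 + 28.05 = 43.05 → 43.
H and S are unchanged.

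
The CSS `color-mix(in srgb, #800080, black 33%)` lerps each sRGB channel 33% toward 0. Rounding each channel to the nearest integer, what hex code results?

#800080 is rgb(128, 0, 128).
Lerp each channel 33% toward 0:
  R: 128 + 0.33×(0−128) = 128 − 42.24 = 85.76 → 86
  G: 0 + 0.33×(0−0) = 0 + 0 = 0 → 0
  B: 128 + 0.33×(0−128) = 128 − 42.24 = 85.76 → 86
rgb(86, 0, 86) = #560056.

#560056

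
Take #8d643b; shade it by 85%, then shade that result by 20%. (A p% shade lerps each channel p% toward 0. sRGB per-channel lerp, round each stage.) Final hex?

#110c07

#8d643b is rgb(141, 100, 59).
An 85% shade moves each channel 85% toward 0:
  R: 141 + 0.85×(0−141) = 141 − 119.85 = 21.15 → 21
  G: 100 − 85 = 15 → 15
  B: 59 + 0.85×(0−59) = 59 − 50.15 = 8.85 → 9
After the shade: rgb(21, 15, 9) = #150f09.
Per channel, c → c + 0.2(0 − c):
  R: 21 + 0.2×(0−21) = 21 − 4.2 = 16.8 → 17
  G: 15 − 3 = 12 → 12
  B: 9 − 1.8 = 7.2 → 7
rgb(17, 12, 7) = #110c07.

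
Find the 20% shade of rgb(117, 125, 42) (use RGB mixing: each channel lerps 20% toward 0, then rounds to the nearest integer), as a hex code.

#5E6422

Per channel, c → c + 0.2(0 − c):
  R: 117 + 0.2×(0−117) = 117 − 23.4 = 93.6 → 94
  G: 125 − 25 = 100 → 100
  B: 42 − 8.4 = 33.6 → 34
rgb(94, 100, 34) = #5E6422.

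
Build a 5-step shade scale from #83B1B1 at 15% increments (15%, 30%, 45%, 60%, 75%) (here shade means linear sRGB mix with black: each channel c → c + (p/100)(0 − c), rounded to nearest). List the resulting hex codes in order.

#6F9696, #5C7C7C, #486161, #344747, #212C2C

#83B1B1 is rgb(131, 177, 177).
15%: (131 − 19.65 = 111.35→111, 177 − 26.55 = 150.45→150, 177 − 26.55 = 150.45→150) → #6F9696
30%: (131 − 39.3 = 91.7→92, 177 − 53.1 = 123.9→124, 177 − 53.1 = 123.9→124) → #5C7C7C
45%: (131 − 58.95 = 72.05→72, 177 − 79.65 = 97.35→97, 177 − 79.65 = 97.35→97) → #486161
60%: (131 − 78.6 = 52.4→52, 177 − 106.2 = 70.8→71, 177 − 106.2 = 70.8→71) → #344747
75%: (131 − 98.25 = 32.75→33, 177 − 132.75 = 44.25→44, 177 − 132.75 = 44.25→44) → #212C2C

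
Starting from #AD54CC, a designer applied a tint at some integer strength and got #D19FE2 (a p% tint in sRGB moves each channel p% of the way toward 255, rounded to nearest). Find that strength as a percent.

44%

#AD54CC is rgb(173, 84, 204); #D19FE2 is rgb(209, 159, 226).
On the G channel (widest range): 159 ≈ 84 + (p/100)(255 − 84), so p ≈ 100×(159 − 84)/(255 − 84) = 7500/171 = 43.86.
p = 44 reproduces all three channels after rounding.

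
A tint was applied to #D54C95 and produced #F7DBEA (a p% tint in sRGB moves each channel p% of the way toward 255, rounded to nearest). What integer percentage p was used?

80%

#D54C95 is rgb(213, 76, 149); #F7DBEA is rgb(247, 219, 234).
On the G channel (widest range): 219 ≈ 76 + (p/100)(255 − 76), so p ≈ 100×(219 − 76)/(255 − 76) = 14300/179 = 79.89.
p = 80 reproduces all three channels after rounding.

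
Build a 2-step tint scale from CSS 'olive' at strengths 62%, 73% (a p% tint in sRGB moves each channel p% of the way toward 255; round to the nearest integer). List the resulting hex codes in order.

CSS olive is rgb(128, 128, 0).
62%: (128 + 78.74 = 206.74→207, 128 + 78.74 = 206.74→207, 0 + 158.1 = 158.1→158) → #cfcf9e
73%: (128 + 92.71 = 220.71→221, 128 + 92.71 = 220.71→221, 0 + 186.15 = 186.15→186) → #ddddba

#cfcf9e, #ddddba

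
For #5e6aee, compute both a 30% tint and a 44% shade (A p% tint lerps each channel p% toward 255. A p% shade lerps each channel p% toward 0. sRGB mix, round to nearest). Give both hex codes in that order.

#8e97f3, #353b85

#5e6aee is rgb(94, 106, 238).
30% tint:
  R: 94 + 48.3 = 142.3 → 142
  G: 106 + 0.3×(255−106) = 106 + 44.7 = 150.7 → 151
  B: 238 + 0.3×(255−238) = 238 + 5.1 = 243.1 → 243
  → #8e97f3
44% shade:
  R: 94 + 0.44×(0−94) = 94 − 41.36 = 52.64 → 53
  G: 106 − 46.64 = 59.36 → 59
  B: 238 + 0.44×(0−238) = 238 − 104.72 = 133.28 → 133
  → #353b85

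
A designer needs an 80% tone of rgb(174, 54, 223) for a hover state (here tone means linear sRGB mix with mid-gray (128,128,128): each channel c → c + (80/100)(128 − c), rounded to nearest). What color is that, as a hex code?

#897193

Lerp each channel 80% toward 128:
  R: 174 + 0.8×(128−174) = 174 − 36.8 = 137.2 → 137
  G: 54 + 59.2 = 113.2 → 113
  B: 223 + 0.8×(128−223) = 223 − 76 = 147 → 147
rgb(137, 113, 147) = #897193.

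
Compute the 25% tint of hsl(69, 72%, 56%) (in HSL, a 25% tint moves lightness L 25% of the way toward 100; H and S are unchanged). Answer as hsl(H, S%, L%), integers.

hsl(69, 72%, 67%)

L moves 25% from 56 toward 100: 56 + 11 = 67 → 67.
H and S are unchanged.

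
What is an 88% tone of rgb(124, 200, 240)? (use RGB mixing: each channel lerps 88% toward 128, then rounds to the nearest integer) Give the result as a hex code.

#80898D

Per channel, c → c + 0.88(128 − c):
  R: 124 + 0.88×(128−124) = 124 + 3.52 = 127.52 → 128
  G: 200 − 63.36 = 136.64 → 137
  B: 240 + 0.88×(128−240) = 240 − 98.56 = 141.44 → 141
rgb(128, 137, 141) = #80898D.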